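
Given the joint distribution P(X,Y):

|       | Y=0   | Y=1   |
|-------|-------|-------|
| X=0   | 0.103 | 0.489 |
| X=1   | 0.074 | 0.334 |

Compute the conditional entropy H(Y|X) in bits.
0.6734 bits

H(Y|X) = H(X,Y) - H(X)

H(X,Y) = -Σ_{x,y} P(x,y) log₂ P(x,y). Per-cell terms -P(x,y)·log₂P(x,y):
  X=0: 0.33777, 0.50469
  X=1: 0.27797, 0.52841
Sum of the 4 terms: H(X,Y) = 1.6488 bits

Marginal of X (row sums):
  P(X=0) = 0.103 + 0.489 = 0.592
  P(X=1) = 0.074 + 0.334 = 0.408
H(X) = -[0.592·log₂(0.592) + 0.408·log₂(0.408)]
  = 0.44775 + 0.52769 = 0.9754 bits

H(Y|X) = H(X,Y) - H(X) = 1.6488 - 0.9754 = 0.6734 bits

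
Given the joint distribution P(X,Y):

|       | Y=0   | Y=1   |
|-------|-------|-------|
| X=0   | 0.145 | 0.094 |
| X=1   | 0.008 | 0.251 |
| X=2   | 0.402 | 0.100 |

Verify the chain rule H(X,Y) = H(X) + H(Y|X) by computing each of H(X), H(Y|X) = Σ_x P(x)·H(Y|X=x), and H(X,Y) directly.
H(X) = 1.4974 bits, H(Y|X) = 0.6442 bits, H(X,Y) = 2.1416 bits

Marginal of X (row sums):
  P(X=0) = 0.145 + 0.094 = 0.239
  P(X=1) = 0.008 + 0.251 = 0.259
  P(X=2) = 0.402 + 0.100 = 0.502
H(X) = -[0.239·log₂(0.239) + 0.259·log₂(0.259) + 0.502·log₂(0.502)]
  = 0.49352 + 0.50478 + 0.49911 = 1.4974 bits

H(Y|X) = Σ_x P(x)·H(Y|X=x):
  X=0: P(X=0) = 0.239, P(Y|X=0) = (145/239, 94/239) → H(Y|X=0) = 0.96690
  X=1: P(X=1) = 0.259, P(Y|X=1) = (8/259, 251/259) → H(Y|X=1) = 0.19883
  X=2: P(X=2) = 0.502, P(Y|X=2) = (201/251, 50/251) → H(Y|X=2) = 0.72033
H(Y|X) = 0.239·0.96690 + 0.259·0.19883 + 0.502·0.72033 = 0.6442 bits

H(X,Y) = -Σ_{x,y} P(x,y) log₂ P(x,y). Per-cell terms -P(x,y)·log₂P(x,y):
  X=0: 0.40395, 0.32065
  X=1: 0.05573, 0.50055
  X=2: 0.52852, 0.33219
Sum of the 6 terms: H(X,Y) = 2.1416 bits

Chain rule check:
  H(X) + H(Y|X) = 1.4974 + 0.6442 = 2.1416 bits
  H(X,Y) = 2.1416 bits
✓ Chain rule verified.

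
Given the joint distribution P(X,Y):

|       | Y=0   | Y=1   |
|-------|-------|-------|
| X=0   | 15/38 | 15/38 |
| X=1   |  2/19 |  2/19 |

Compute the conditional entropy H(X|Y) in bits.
0.7425 bits

H(X|Y) = H(X,Y) - H(Y)

H(X,Y) = -Σ_{x,y} P(x,y) log₂ P(x,y). Per-cell terms -P(x,y)·log₂P(x,y):
  X=0: 0.52936, 0.52936
  X=1: 0.34189, 0.34189
Sum of the 4 terms: H(X,Y) = 1.7425 bits

Marginal of Y (column sums):
  P(Y=0) = 15/38 + 2/19 = 1/2
  P(Y=1) = 15/38 + 2/19 = 1/2
H(Y) = -[(1/2)·log₂(1/2) + (1/2)·log₂(1/2)]
  = 0.50000 + 0.50000 = 1.0000 bits

H(X|Y) = H(X,Y) - H(Y) = 1.7425 - 1.0000 = 0.7425 bits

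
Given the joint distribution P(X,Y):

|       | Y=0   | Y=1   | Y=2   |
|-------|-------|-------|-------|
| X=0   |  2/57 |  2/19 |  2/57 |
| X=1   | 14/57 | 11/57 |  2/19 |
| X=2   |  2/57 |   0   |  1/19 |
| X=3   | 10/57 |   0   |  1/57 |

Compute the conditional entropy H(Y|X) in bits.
1.2300 bits

H(Y|X) = H(X,Y) - H(X)

H(X,Y) = -Σ_{x,y} P(x,y) log₂ P(x,y). Per-cell terms -P(x,y)·log₂P(x,y):
  X=0: 0.169575, 0.341887, 0.169575
  X=1: 0.497500, 0.458036, 0.341887
  X=2: 0.169575, 0.000000, 0.223575
  X=3: 0.440520, 0.000000, 0.102331
  (cells with P = 0 contribute 0)
Sum of the 12 terms: H(X,Y) = 2.91446 bits

Marginal of X (row sums):
  P(X=0) = 2/57 + 2/19 + 2/57 = 10/57
  P(X=1) = 14/57 + 11/57 + 2/19 = 31/57
  P(X=2) = 2/57 + 0 + 1/19 = 5/57
  P(X=3) = 10/57 + 0 + 1/57 = 11/57
H(X) = -[(10/57)·log₂(10/57) + (31/57)·log₂(31/57) + (5/57)·log₂(5/57) + (11/57)·log₂(11/57)]
  = 0.440520 + 0.477886 + 0.307979 + 0.458036 = 1.68442 bits

H(Y|X) = H(X,Y) - H(X) = 2.91446 - 1.68442 = 1.2300 bits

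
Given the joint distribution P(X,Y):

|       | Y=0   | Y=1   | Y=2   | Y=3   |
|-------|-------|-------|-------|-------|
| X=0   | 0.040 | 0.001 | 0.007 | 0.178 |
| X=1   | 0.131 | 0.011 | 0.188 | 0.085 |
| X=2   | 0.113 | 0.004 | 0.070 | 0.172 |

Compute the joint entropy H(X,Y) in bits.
2.9930 bits

H(X,Y) = -Σ_{x,y} P(x,y) log₂ P(x,y). Per-cell terms -P(x,y)·log₂P(x,y):
  X=0: 0.18575, 0.00997, 0.05011, 0.44323
  X=1: 0.38414, 0.07157, 0.45330, 0.30229
  X=2: 0.35545, 0.03186, 0.26856, 0.43680
Sum of the 12 terms: H(X,Y) = 2.9930 bits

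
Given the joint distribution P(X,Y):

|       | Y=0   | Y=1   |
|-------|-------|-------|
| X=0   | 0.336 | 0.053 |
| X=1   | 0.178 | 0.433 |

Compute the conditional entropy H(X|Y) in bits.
0.7200 bits

H(X|Y) = H(X,Y) - H(Y)

H(X,Y) = -Σ_{x,y} P(x,y) log₂ P(x,y). Per-cell terms -P(x,y)·log₂P(x,y):
  X=0: 0.5287, 0.2246
  X=1: 0.4432, 0.5229
Sum of the 4 terms: H(X,Y) = 1.7194 bits

Marginal of Y (column sums):
  P(Y=0) = 0.336 + 0.178 = 0.514
  P(Y=1) = 0.053 + 0.433 = 0.486
H(Y) = -[0.514·log₂(0.514) + 0.486·log₂(0.486)]
  = 0.4935 + 0.5059 = 0.9994 bits

H(X|Y) = H(X,Y) - H(Y) = 1.7194 - 0.9994 = 0.7200 bits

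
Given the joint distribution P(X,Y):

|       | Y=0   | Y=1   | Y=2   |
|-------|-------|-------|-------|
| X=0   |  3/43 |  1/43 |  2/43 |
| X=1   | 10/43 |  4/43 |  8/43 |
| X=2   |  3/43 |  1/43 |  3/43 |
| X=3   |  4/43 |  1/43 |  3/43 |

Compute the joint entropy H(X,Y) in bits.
3.2347 bits

H(X,Y) = -Σ_{x,y} P(x,y) log₂ P(x,y). Per-cell terms -P(x,y)·log₂P(x,y):
  X=0: 0.2680, 0.1262, 0.2059
  X=1: 0.4894, 0.3187, 0.4514
  X=2: 0.2680, 0.1262, 0.2680
  X=3: 0.3187, 0.1262, 0.2680
Sum of the 12 terms: H(X,Y) = 3.2347 bits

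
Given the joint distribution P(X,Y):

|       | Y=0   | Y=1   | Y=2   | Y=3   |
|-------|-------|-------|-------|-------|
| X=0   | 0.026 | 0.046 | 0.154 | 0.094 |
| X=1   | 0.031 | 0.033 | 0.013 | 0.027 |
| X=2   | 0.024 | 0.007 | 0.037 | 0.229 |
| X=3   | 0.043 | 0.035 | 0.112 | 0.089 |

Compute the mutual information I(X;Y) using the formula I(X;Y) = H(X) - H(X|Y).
0.1998 bits

I(X;Y) = H(X) - H(X|Y)

Marginal of X (row sums):
  P(X=0) = 0.026 + 0.046 + 0.154 + 0.094 = 0.320
  P(X=1) = 0.031 + 0.033 + 0.013 + 0.027 = 0.104
  P(X=2) = 0.024 + 0.007 + 0.037 + 0.229 = 0.297
  P(X=3) = 0.043 + 0.035 + 0.112 + 0.089 = 0.279
H(X) = -[0.320·log₂(0.320) + 0.104·log₂(0.104) + 0.297·log₂(0.297) + 0.279·log₂(0.279)]
  = 0.5260 + 0.3396 + 0.5202 + 0.5138 = 1.8996 bits

Marginal of Y (column sums):
  P(Y=0) = 0.026 + 0.031 + 0.024 + 0.043 = 0.124
  P(Y=1) = 0.046 + 0.033 + 0.007 + 0.035 = 0.121
  P(Y=2) = 0.154 + 0.013 + 0.037 + 0.112 = 0.316
  P(Y=3) = 0.094 + 0.027 + 0.229 + 0.089 = 0.439
H(X|Y) = Σ_y P(y)·H(X|Y=y):
  Y=0: P(Y=0) = 0.124, P(X|Y=0) = (13/62, 1/4, 6/31, 43/124) → H(X|Y=0) = 1.9610
  Y=1: P(Y=1) = 0.121, P(X|Y=1) = (46/121, 3/11, 7/121, 35/121) → H(X|Y=1) = 1.7972
  Y=2: P(Y=2) = 0.316, P(X|Y=2) = (77/158, 13/316, 37/316, 28/79) → H(X|Y=2) = 1.5874
  Y=3: P(Y=3) = 0.439, P(X|Y=3) = (94/439, 27/439, 229/439, 89/439) → H(X|Y=3) = 1.6801
H(X|Y) = 0.124·1.9610 + 0.121·1.7972 + 0.316·1.5874 + 0.439·1.6801 = 1.6998 bits

I(X;Y) = H(X) - H(X|Y) = 1.8996 - 1.6998 = 0.1998 bits

Cross-check via I(X;Y) = H(X) + H(Y) - H(X,Y): computing H(Y) from the column sums and H(X,Y) from the 16 cells in the same way gives H(Y) = 1.7887 bits and H(X,Y) = 3.4885 bits, so
I(X;Y) = 1.8996 + 1.7887 - 3.4885 = 0.1998 bits ✓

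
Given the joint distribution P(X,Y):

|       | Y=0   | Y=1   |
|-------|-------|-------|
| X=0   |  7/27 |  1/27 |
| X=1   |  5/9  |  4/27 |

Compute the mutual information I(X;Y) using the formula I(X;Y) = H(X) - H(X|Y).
0.0077 bits

I(X;Y) = H(X) - H(X|Y)

Marginal of X (row sums):
  P(X=0) = 7/27 + 1/27 = 8/27
  P(X=1) = 5/9 + 4/27 = 19/27
H(X) = -[(8/27)·log₂(8/27) + (19/27)·log₂(19/27)]
  = 0.5200 + 0.3567 = 0.8767 bits

Marginal of Y (column sums):
  P(Y=0) = 7/27 + 5/9 = 22/27
  P(Y=1) = 1/27 + 4/27 = 5/27
H(X|Y) = Σ_y P(y)·H(X|Y=y):
  Y=0: P(Y=0) = 22/27, P(X|Y=0) = (7/22, 15/22) → H(X|Y=0) = 0.9024
  Y=1: P(Y=1) = 5/27, P(X|Y=1) = (1/5, 4/5) → H(X|Y=1) = 0.7219
H(X|Y) = (22/27)·0.9024 + (5/27)·0.7219 = 0.8690 bits

I(X;Y) = H(X) - H(X|Y) = 0.8767 - 0.8690 = 0.0077 bits

Cross-check via I(X;Y) = H(X) + H(Y) - H(X,Y): computing H(Y) from the column sums and H(X,Y) from the 4 cells in the same way gives H(Y) = 0.6913 bits and H(X,Y) = 1.5603 bits, so
I(X;Y) = 0.8767 + 0.6913 - 1.5603 = 0.0077 bits ✓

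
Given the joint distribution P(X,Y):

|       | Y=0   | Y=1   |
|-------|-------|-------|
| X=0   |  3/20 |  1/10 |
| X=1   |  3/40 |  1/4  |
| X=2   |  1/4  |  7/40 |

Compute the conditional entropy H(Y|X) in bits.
0.9114 bits

H(Y|X) = H(X,Y) - H(X)

H(X,Y) = -Σ_{x,y} P(x,y) log₂ P(x,y). Per-cell terms -P(x,y)·log₂P(x,y):
  X=0: 0.410545, 0.332193
  X=1: 0.280272, 0.500000
  X=2: 0.500000, 0.440050
Sum of the 6 terms: H(X,Y) = 2.46306 bits

Marginal of X (row sums):
  P(X=0) = 3/20 + 1/10 = 1/4
  P(X=1) = 3/40 + 1/4 = 13/40
  P(X=2) = 1/4 + 7/40 = 17/40
H(X) = -[(1/4)·log₂(1/4) + (13/40)·log₂(13/40) + (17/40)·log₂(17/40)]
  = 0.500000 + 0.526984 + 0.524648 = 1.55163 bits

H(Y|X) = H(X,Y) - H(X) = 2.46306 - 1.55163 = 0.9114 bits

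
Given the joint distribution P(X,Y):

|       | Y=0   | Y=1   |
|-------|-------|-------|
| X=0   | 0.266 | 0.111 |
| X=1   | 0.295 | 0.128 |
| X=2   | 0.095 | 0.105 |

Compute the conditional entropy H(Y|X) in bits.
0.9034 bits

H(Y|X) = H(X,Y) - H(X)

H(X,Y) = -Σ_{x,y} P(x,y) log₂ P(x,y). Per-cell terms -P(x,y)·log₂P(x,y):
  X=0: 0.50819, 0.35202
  X=1: 0.51956, 0.37962
  X=2: 0.32261, 0.34141
Sum of the 6 terms: H(X,Y) = 2.4234 bits

Marginal of X (row sums):
  P(X=0) = 0.266 + 0.111 = 0.377
  P(X=1) = 0.295 + 0.128 = 0.423
  P(X=2) = 0.095 + 0.105 = 0.200
H(X) = -[0.377·log₂(0.377) + 0.423·log₂(0.423) + 0.200·log₂(0.200)]
  = 0.53058 + 0.52506 + 0.46439 = 1.5200 bits

H(Y|X) = H(X,Y) - H(X) = 2.4234 - 1.5200 = 0.9034 bits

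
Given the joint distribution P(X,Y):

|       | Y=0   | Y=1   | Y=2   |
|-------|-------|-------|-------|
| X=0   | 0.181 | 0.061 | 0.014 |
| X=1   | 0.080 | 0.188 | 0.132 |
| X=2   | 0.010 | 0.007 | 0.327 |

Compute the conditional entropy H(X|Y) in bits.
1.0284 bits

H(X|Y) = H(X,Y) - H(Y)

H(X,Y) = -Σ_{x,y} P(x,y) log₂ P(x,y). Per-cell terms -P(x,y)·log₂P(x,y):
  X=0: 0.44633, 0.24614, 0.08622
  X=1: 0.29151, 0.45330, 0.38562
  X=2: 0.06644, 0.05011, 0.52733
Sum of the 9 terms: H(X,Y) = 2.5530 bits

Marginal of Y (column sums):
  P(Y=0) = 0.181 + 0.080 + 0.010 = 0.271
  P(Y=1) = 0.061 + 0.188 + 0.007 = 0.256
  P(Y=2) = 0.014 + 0.132 + 0.327 = 0.473
H(Y) = -[0.271·log₂(0.271) + 0.256·log₂(0.256) + 0.473·log₂(0.473)]
  = 0.51047 + 0.50324 + 0.51088 = 1.5246 bits

H(X|Y) = H(X,Y) - H(Y) = 2.5530 - 1.5246 = 1.0284 bits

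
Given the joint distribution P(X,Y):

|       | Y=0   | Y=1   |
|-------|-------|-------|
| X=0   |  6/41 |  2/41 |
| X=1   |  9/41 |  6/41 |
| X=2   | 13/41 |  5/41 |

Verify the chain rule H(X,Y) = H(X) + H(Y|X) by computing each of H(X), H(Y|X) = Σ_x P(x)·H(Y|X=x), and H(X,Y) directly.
H(X) = 1.5121 bits, H(Y|X) = 0.8878 bits, H(X,Y) = 2.3999 bits

Marginal of X (row sums):
  P(X=0) = 6/41 + 2/41 = 8/41
  P(X=1) = 9/41 + 6/41 = 15/41
  P(X=2) = 13/41 + 5/41 = 18/41
H(X) = -[(8/41)·log₂(8/41) + (15/41)·log₂(15/41) + (18/41)·log₂(18/41)]
  = 0.46001 + 0.53073 + 0.52140 = 1.5121 bits

H(Y|X) = Σ_x P(x)·H(Y|X=x):
  X=0: P(X=0) = 8/41, P(Y|X=0) = (3/4, 1/4) → H(Y|X=0) = 0.81128
  X=1: P(X=1) = 15/41, P(Y|X=1) = (3/5, 2/5) → H(Y|X=1) = 0.97095
  X=2: P(X=2) = 18/41, P(Y|X=2) = (13/18, 5/18) → H(Y|X=2) = 0.85241
H(Y|X) = (8/41)·0.81128 + (15/41)·0.97095 + (18/41)·0.85241 = 0.8878 bits

H(X,Y) = -Σ_{x,y} P(x,y) log₂ P(x,y). Per-cell terms -P(x,y)·log₂P(x,y):
  X=0: 0.40574, 0.21256
  X=1: 0.48021, 0.40574
  X=2: 0.52543, 0.37020
Sum of the 6 terms: H(X,Y) = 2.3999 bits

Chain rule check:
  H(X) + H(Y|X) = 1.5121 + 0.8878 = 2.3999 bits
  H(X,Y) = 2.3999 bits
✓ Chain rule verified.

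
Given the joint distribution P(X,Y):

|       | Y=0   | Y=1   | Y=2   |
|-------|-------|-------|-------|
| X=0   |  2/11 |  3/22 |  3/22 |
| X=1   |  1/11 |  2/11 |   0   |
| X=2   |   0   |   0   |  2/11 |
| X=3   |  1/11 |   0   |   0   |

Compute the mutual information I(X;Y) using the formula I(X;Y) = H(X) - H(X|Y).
0.6175 bits

I(X;Y) = H(X) - H(X|Y)

Marginal of X (row sums):
  P(X=0) = 2/11 + 3/22 + 3/22 = 5/11
  P(X=1) = 1/11 + 2/11 + 0 = 3/11
  P(X=2) = 0 + 0 + 2/11 = 2/11
  P(X=3) = 1/11 + 0 + 0 = 1/11
H(X) = -[(5/11)·log₂(5/11) + (3/11)·log₂(3/11) + (2/11)·log₂(2/11) + (1/11)·log₂(1/11)]
  = 0.5170 + 0.5112 + 0.4472 + 0.3145 = 1.7899 bits

Marginal of Y (column sums):
  P(Y=0) = 2/11 + 1/11 + 0 + 1/11 = 4/11
  P(Y=1) = 3/22 + 2/11 + 0 + 0 = 7/22
  P(Y=2) = 3/22 + 0 + 2/11 + 0 = 7/22
H(X|Y) = Σ_y P(y)·H(X|Y=y):
  Y=0: P(Y=0) = 4/11, P(X|Y=0) = (1/2, 1/4, 0, 1/4) → H(X|Y=0) = 1.5000
  Y=1: P(Y=1) = 7/22, P(X|Y=1) = (3/7, 4/7, 0, 0) → H(X|Y=1) = 0.9852
  Y=2: P(Y=2) = 7/22, P(X|Y=2) = (3/7, 0, 4/7, 0) → H(X|Y=2) = 0.9852
H(X|Y) = (4/11)·1.5000 + (7/22)·0.9852 + (7/22)·0.9852 = 1.1724 bits

I(X;Y) = H(X) - H(X|Y) = 1.7899 - 1.1724 = 0.6175 bits

Cross-check via I(X;Y) = H(X) + H(Y) - H(X,Y): computing H(Y) from the column sums and H(X,Y) from the 12 cells in the same way gives H(Y) = 1.5820 bits and H(X,Y) = 2.7544 bits, so
I(X;Y) = 1.7899 + 1.5820 - 2.7544 = 0.6175 bits ✓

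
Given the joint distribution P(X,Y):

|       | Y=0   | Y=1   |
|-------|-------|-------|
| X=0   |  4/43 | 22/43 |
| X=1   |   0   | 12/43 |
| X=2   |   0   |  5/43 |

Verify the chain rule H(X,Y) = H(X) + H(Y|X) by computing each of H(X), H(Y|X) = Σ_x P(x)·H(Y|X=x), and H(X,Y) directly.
H(X) = 1.3137 bits, H(Y|X) = 0.3745 bits, H(X,Y) = 1.6882 bits

Marginal of X (row sums):
  P(X=0) = 4/43 + 22/43 = 26/43
  P(X=1) = 0 + 12/43 = 12/43
  P(X=2) = 0 + 5/43 = 5/43
H(X) = -[(26/43)·log₂(26/43) + (12/43)·log₂(12/43) + (5/43)·log₂(5/43)]
  = 0.43887 + 0.51385 + 0.36097 = 1.3137 bits

H(Y|X) = Σ_x P(x)·H(Y|X=x):
  X=0: P(X=0) = 26/43, P(Y|X=0) = (2/13, 11/13) → H(Y|X=0) = 0.61938
  X=1: P(X=1) = 12/43, P(Y|X=1) = (0, 1) → H(Y|X=1) = 0.00000
  X=2: P(X=2) = 5/43, P(Y|X=2) = (0, 1) → H(Y|X=2) = 0.00000
H(Y|X) = (26/43)·0.61938 + (12/43)·0.00000 + (5/43)·0.00000 = 0.3745 bits

H(X,Y) = -Σ_{x,y} P(x,y) log₂ P(x,y). Per-cell terms -P(x,y)·log₂P(x,y):
  X=0: 0.31872, 0.49466
  X=1: 0.00000, 0.51385
  X=2: 0.00000, 0.36097
  (cells with P = 0 contribute 0)
Sum of the 6 terms: H(X,Y) = 1.6882 bits

Chain rule check:
  H(X) + H(Y|X) = 1.3137 + 0.3745 = 1.6882 bits
  H(X,Y) = 1.6882 bits
✓ Chain rule verified.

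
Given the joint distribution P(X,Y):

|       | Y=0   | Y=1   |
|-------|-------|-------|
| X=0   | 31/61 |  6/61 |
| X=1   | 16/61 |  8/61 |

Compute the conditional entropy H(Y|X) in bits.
0.7492 bits

H(Y|X) = H(X,Y) - H(X)

H(X,Y) = -Σ_{x,y} P(x,y) log₂ P(x,y). Per-cell terms -P(x,y)·log₂P(x,y):
  X=0: 0.4962749, 0.3290926
  X=1: 0.5064229, 0.3843590
Sum of the 4 terms: H(X,Y) = 1.716149 bits

Marginal of X (row sums):
  P(X=0) = 31/61 + 6/61 = 37/61
  P(X=1) = 16/61 + 8/61 = 24/61
H(X) = -[(37/61)·log₂(37/61) + (24/61)·log₂(24/61)]
  = 0.4375001 + 0.5294852 = 0.966985 bits

H(Y|X) = H(X,Y) - H(X) = 1.716149 - 0.966985 = 0.7492 bits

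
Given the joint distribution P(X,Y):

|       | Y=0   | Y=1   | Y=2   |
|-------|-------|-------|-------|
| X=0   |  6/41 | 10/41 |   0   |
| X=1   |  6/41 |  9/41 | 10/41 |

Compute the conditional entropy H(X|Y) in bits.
0.7552 bits

H(X|Y) = H(X,Y) - H(Y)

H(X,Y) = -Σ_{x,y} P(x,y) log₂ P(x,y). Per-cell terms -P(x,y)·log₂P(x,y):
  X=0: 0.40574, 0.49649, 0.00000
  X=1: 0.40574, 0.48021, 0.49649
  (cells with P = 0 contribute 0)
Sum of the 6 terms: H(X,Y) = 2.2847 bits

Marginal of Y (column sums):
  P(Y=0) = 6/41 + 6/41 = 12/41
  P(Y=1) = 10/41 + 9/41 = 19/41
  P(Y=2) = 0 + 10/41 = 10/41
H(Y) = -[(12/41)·log₂(12/41) + (19/41)·log₂(19/41) + (10/41)·log₂(10/41)]
  = 0.51881 + 0.51422 + 0.49649 = 1.5295 bits

H(X|Y) = H(X,Y) - H(Y) = 2.2847 - 1.5295 = 0.7552 bits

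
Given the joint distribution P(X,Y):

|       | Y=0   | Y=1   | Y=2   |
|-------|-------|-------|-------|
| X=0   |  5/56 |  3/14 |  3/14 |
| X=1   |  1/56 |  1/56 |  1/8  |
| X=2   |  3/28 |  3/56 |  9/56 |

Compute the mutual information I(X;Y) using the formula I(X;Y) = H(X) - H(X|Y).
0.0931 bits

I(X;Y) = H(X) - H(X|Y)

Marginal of X (row sums):
  P(X=0) = 5/56 + 3/14 + 3/14 = 29/56
  P(X=1) = 1/56 + 1/56 + 1/8 = 9/56
  P(X=2) = 3/28 + 3/56 + 9/56 = 9/28
H(X) = -[(29/56)·log₂(29/56) + (9/56)·log₂(9/56) + (9/28)·log₂(9/28)]
  = 0.49164007 + 0.42387267 + 0.52631676 = 1.4418295 bits

Marginal of Y (column sums):
  P(Y=0) = 5/56 + 1/56 + 3/28 = 3/14
  P(Y=1) = 3/14 + 1/56 + 3/56 = 2/7
  P(Y=2) = 3/14 + 1/8 + 9/56 = 1/2
H(X|Y) = Σ_y P(y)·H(X|Y=y):
  Y=0: P(Y=0) = 3/14, P(X|Y=0) = (5/12, 1/12, 1/2) → H(X|Y=0) = 1.32501121
  Y=1: P(Y=1) = 2/7, P(X|Y=1) = (3/4, 1/16, 3/16) → H(X|Y=1) = 1.01409766
  Y=2: P(Y=2) = 1/2, P(X|Y=2) = (3/7, 1/4, 9/28) → H(X|Y=2) = 1.55019923
H(X|Y) = (3/14)·1.32501121 + (2/7)·1.01409766 + (1/2)·1.55019923 = 1.3487728 bits

I(X;Y) = H(X) - H(X|Y) = 1.4418295 - 1.3487728 = 0.0931 bits

Cross-check via I(X;Y) = H(X) + H(Y) - H(X,Y): computing H(Y) from the column sums and H(X,Y) from the 9 cells in the same way gives H(Y) = 1.4926141 bits and H(X,Y) = 2.8413868 bits, so
I(X;Y) = 1.4418295 + 1.4926141 - 2.8413868 = 0.0931 bits ✓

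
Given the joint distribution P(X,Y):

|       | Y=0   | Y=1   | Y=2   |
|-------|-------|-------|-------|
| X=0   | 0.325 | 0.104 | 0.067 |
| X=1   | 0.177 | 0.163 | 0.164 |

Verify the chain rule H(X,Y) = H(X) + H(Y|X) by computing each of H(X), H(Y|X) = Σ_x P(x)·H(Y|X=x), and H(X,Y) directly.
H(X) = 1.0000 bits, H(Y|X) = 1.4244 bits, H(X,Y) = 2.4244 bits

Marginal of X (row sums):
  P(X=0) = 0.325 + 0.104 + 0.067 = 0.496
  P(X=1) = 0.177 + 0.163 + 0.164 = 0.504
H(X) = -[0.496·log₂(0.496) + 0.504·log₂(0.504)]
  = 0.50175 + 0.49821 = 1.0000 bits

H(Y|X) = Σ_x P(x)·H(Y|X=x):
  X=0: P(X=0) = 0.496, P(Y|X=0) = (325/496, 13/62, 67/496) → H(Y|X=0) = 1.26232
  X=1: P(X=1) = 0.504, P(Y|X=1) = (59/168, 163/504, 41/126) → H(Y|X=1) = 1.58393
H(Y|X) = 0.496·1.26232 + 0.504·1.58393 = 1.4244 bits

H(X,Y) = -Σ_{x,y} P(x,y) log₂ P(x,y). Per-cell terms -P(x,y)·log₂P(x,y):
  X=0: 0.52698, 0.33960, 0.26128
  X=1: 0.44218, 0.42658, 0.42775
Sum of the 6 terms: H(X,Y) = 2.4244 bits

Chain rule check:
  H(X) + H(Y|X) = 1.0000 + 1.4244 = 2.4244 bits
  H(X,Y) = 2.4244 bits
✓ Chain rule verified.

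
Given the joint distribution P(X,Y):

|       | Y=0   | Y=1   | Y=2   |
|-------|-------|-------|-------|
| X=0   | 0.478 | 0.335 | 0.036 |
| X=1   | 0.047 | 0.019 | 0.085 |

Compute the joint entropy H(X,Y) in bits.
1.8285 bits

H(X,Y) = -Σ_{x,y} P(x,y) log₂ P(x,y). Per-cell terms -P(x,y)·log₂P(x,y):
  X=0: 0.5090, 0.5286, 0.1727
  X=1: 0.2073, 0.1086, 0.3023
Sum of the 6 terms: H(X,Y) = 1.8285 bits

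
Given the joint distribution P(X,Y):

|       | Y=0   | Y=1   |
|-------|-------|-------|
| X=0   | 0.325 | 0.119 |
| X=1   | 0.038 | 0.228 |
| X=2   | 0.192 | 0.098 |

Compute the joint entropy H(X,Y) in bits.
2.3435 bits

H(X,Y) = -Σ_{x,y} P(x,y) log₂ P(x,y). Per-cell terms -P(x,y)·log₂P(x,y):
  X=0: 0.5270, 0.3654
  X=1: 0.1793, 0.4863
  X=2: 0.4571, 0.3284
Sum of the 6 terms: H(X,Y) = 2.3435 bits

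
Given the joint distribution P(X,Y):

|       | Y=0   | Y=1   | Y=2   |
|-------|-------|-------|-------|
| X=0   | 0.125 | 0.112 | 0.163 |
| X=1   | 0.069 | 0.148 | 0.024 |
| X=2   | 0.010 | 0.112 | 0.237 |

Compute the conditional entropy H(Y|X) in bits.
1.3169 bits

H(Y|X) = H(X,Y) - H(X)

H(X,Y) = -Σ_{x,y} P(x,y) log₂ P(x,y). Per-cell terms -P(x,y)·log₂P(x,y):
  X=0: 0.37500, 0.35374, 0.42658
  X=1: 0.26615, 0.40794, 0.12914
  X=2: 0.06644, 0.35374, 0.49226
Sum of the 9 terms: H(X,Y) = 2.8710 bits

Marginal of X (row sums):
  P(X=0) = 0.125 + 0.112 + 0.163 = 0.400
  P(X=1) = 0.069 + 0.148 + 0.024 = 0.241
  P(X=2) = 0.010 + 0.112 + 0.237 = 0.359
H(X) = -[0.400·log₂(0.400) + 0.241·log₂(0.241) + 0.359·log₂(0.359)]
  = 0.52877 + 0.49475 + 0.53058 = 1.5541 bits

H(Y|X) = H(X,Y) - H(X) = 2.8710 - 1.5541 = 1.3169 bits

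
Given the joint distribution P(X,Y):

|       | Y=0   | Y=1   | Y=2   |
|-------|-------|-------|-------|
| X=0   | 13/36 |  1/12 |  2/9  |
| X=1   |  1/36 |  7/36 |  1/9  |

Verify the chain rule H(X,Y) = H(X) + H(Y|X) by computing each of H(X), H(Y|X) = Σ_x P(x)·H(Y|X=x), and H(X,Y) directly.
H(X) = 0.9183 bits, H(Y|X) = 1.3485 bits, H(X,Y) = 2.2668 bits

Marginal of X (row sums):
  P(X=0) = 13/36 + 1/12 + 2/9 = 2/3
  P(X=1) = 1/36 + 7/36 + 1/9 = 1/3
H(X) = -[(2/3)·log₂(2/3) + (1/3)·log₂(1/3)]
  = 0.38998 + 0.52832 = 0.9183 bits

H(Y|X) = Σ_x P(x)·H(Y|X=x):
  X=0: P(X=0) = 2/3, P(Y|X=0) = (13/24, 1/8, 1/3) → H(Y|X=0) = 1.38244
  X=1: P(X=1) = 1/3, P(Y|X=1) = (1/12, 7/12, 1/3) → H(Y|X=1) = 1.28067
H(Y|X) = (2/3)·1.38244 + (1/3)·1.28067 = 1.3485 bits

H(X,Y) = -Σ_{x,y} P(x,y) log₂ P(x,y). Per-cell terms -P(x,y)·log₂P(x,y):
  X=0: 0.53065, 0.29875, 0.48221
  X=1: 0.14361, 0.45939, 0.35221
Sum of the 6 terms: H(X,Y) = 2.2668 bits

Chain rule check:
  H(X) + H(Y|X) = 0.9183 + 1.3485 = 2.2668 bits
  H(X,Y) = 2.2668 bits
✓ Chain rule verified.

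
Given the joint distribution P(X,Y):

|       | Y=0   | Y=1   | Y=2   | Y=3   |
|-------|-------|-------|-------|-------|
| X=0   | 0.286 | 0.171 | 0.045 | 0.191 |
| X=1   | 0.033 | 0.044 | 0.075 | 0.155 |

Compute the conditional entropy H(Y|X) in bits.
1.7779 bits

H(Y|X) = H(X,Y) - H(X)

H(X,Y) = -Σ_{x,y} P(x,y) log₂ P(x,y). Per-cell terms -P(x,y)·log₂P(x,y):
  X=0: 0.516491, 0.435696, 0.201327, 0.456176
  X=1: 0.162406, 0.198280, 0.280272, 0.416897
Sum of the 8 terms: H(X,Y) = 2.667545 bits

Marginal of X (row sums):
  P(X=0) = 0.286 + 0.171 + 0.045 + 0.191 = 0.693
  P(X=1) = 0.033 + 0.044 + 0.075 + 0.155 = 0.307
H(X) = -[0.693·log₂(0.693) + 0.307·log₂(0.307)]
  = 0.366647 + 0.523033 = 0.889680 bits

H(Y|X) = H(X,Y) - H(X) = 2.667545 - 0.889680 = 1.7779 bits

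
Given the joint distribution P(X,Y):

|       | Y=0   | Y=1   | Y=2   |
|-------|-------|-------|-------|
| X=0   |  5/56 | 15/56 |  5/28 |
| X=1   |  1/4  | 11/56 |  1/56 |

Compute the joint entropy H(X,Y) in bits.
2.3290 bits

H(X,Y) = -Σ_{x,y} P(x,y) log₂ P(x,y). Per-cell terms -P(x,y)·log₂P(x,y):
  X=0: 0.3112, 0.5091, 0.4438
  X=1: 0.5000, 0.4612, 0.1037
Sum of the 6 terms: H(X,Y) = 2.3290 bits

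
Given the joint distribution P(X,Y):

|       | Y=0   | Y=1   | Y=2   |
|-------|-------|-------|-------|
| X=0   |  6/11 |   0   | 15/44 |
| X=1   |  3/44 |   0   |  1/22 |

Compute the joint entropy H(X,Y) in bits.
1.4731 bits

H(X,Y) = -Σ_{x,y} P(x,y) log₂ P(x,y). Per-cell terms -P(x,y)·log₂P(x,y):
  X=0: 0.47698, 0.00000, 0.52928
  X=1: 0.26417, 0.00000, 0.20270
  (cells with P = 0 contribute 0)
Sum of the 6 terms: H(X,Y) = 1.4731 bits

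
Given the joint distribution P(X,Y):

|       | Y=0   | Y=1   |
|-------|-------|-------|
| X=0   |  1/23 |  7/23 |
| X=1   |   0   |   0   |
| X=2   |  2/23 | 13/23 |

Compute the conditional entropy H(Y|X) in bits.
0.5585 bits

H(Y|X) = H(X,Y) - H(X)

H(X,Y) = -Σ_{x,y} P(x,y) log₂ P(x,y). Per-cell terms -P(x,y)·log₂P(x,y):
  X=0: 0.1967, 0.5223
  X=1: 0.0000, 0.0000
  X=2: 0.3064, 0.4652
  (cells with P = 0 contribute 0)
Sum of the 6 terms: H(X,Y) = 1.4906 bits

Marginal of X (row sums):
  P(X=0) = 1/23 + 7/23 = 8/23
  P(X=1) = 0 + 0 = 0
  P(X=2) = 2/23 + 13/23 = 15/23
H(X) = -[(8/23)·log₂(8/23) + (15/23)·log₂(15/23)]   (outcomes with P = 0 contribute 0)
  = 0.5299 + 0.4022 = 0.9321 bits

H(Y|X) = H(X,Y) - H(X) = 1.4906 - 0.9321 = 0.5585 bits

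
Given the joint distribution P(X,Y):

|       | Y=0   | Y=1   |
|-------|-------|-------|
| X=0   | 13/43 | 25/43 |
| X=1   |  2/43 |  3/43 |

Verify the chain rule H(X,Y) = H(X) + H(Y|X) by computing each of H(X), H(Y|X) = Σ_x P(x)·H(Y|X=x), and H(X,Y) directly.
H(X) = 0.5186 bits, H(Y|X) = 0.9320 bits, H(X,Y) = 1.4505 bits

Marginal of X (row sums):
  P(X=0) = 13/43 + 25/43 = 38/43
  P(X=1) = 2/43 + 3/43 = 5/43
H(X) = -[(38/43)·log₂(38/43) + (5/43)·log₂(5/43)]
  = 0.15760 + 0.36097 = 0.5186 bits

H(Y|X) = Σ_x P(x)·H(Y|X=x):
  X=0: P(X=0) = 38/43, P(Y|X=0) = (13/38, 25/38) → H(Y|X=0) = 0.92682
  X=1: P(X=1) = 5/43, P(Y|X=1) = (2/5, 3/5) → H(Y|X=1) = 0.97095
H(Y|X) = (38/43)·0.92682 + (5/43)·0.97095 = 0.9320 bits

H(X,Y) = -Σ_{x,y} P(x,y) log₂ P(x,y). Per-cell terms -P(x,y)·log₂P(x,y):
  X=0: 0.52176, 0.45489
  X=1: 0.20587, 0.26800
Sum of the 4 terms: H(X,Y) = 1.4505 bits

Chain rule check:
  H(X) + H(Y|X) = 0.5186 + 0.9320 = 1.4506 bits
  H(X,Y) = 1.4505 bits
✓ Chain rule verified (Δ = 0.0001 is 4-dp rounding noise: each of the three values was rounded independently).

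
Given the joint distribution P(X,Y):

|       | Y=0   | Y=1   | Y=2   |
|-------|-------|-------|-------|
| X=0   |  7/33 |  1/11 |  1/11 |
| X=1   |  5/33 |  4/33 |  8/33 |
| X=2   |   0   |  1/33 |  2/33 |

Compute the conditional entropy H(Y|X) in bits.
1.4417 bits

H(Y|X) = H(X,Y) - H(X)

H(X,Y) = -Σ_{x,y} P(x,y) log₂ P(x,y). Per-cell terms -P(x,y)·log₂P(x,y):
  X=0: 0.4745, 0.3145, 0.3145
  X=1: 0.4125, 0.3690, 0.4956
  X=2: 0.0000, 0.1529, 0.2451
  (cells with P = 0 contribute 0)
Sum of the 9 terms: H(X,Y) = 2.7786 bits

Marginal of X (row sums):
  P(X=0) = 7/33 + 1/11 + 1/11 = 13/33
  P(X=1) = 5/33 + 4/33 + 8/33 = 17/33
  P(X=2) = 0 + 1/33 + 2/33 = 1/11
H(X) = -[(13/33)·log₂(13/33) + (17/33)·log₂(17/33) + (1/11)·log₂(1/11)]
  = 0.5294 + 0.4930 + 0.3145 = 1.3369 bits

H(Y|X) = H(X,Y) - H(X) = 2.7786 - 1.3369 = 1.4417 bits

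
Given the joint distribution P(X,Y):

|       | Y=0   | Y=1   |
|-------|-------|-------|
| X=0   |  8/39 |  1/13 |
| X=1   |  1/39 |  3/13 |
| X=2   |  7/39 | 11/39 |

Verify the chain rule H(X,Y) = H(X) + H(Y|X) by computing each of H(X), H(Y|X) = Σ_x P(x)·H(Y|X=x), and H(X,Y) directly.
H(X) = 1.5333 bits, H(Y|X) = 0.8036 bits, H(X,Y) = 2.3370 bits

Marginal of X (row sums):
  P(X=0) = 8/39 + 1/13 = 11/39
  P(X=1) = 1/39 + 3/13 = 10/39
  P(X=2) = 7/39 + 11/39 = 6/13
H(X) = -[(11/39)·log₂(11/39) + (10/39)·log₂(10/39) + (6/13)·log₂(6/13)]
  = 0.51502 + 0.50345 + 0.51484 = 1.5333 bits

H(Y|X) = Σ_x P(x)·H(Y|X=x):
  X=0: P(X=0) = 11/39, P(Y|X=0) = (8/11, 3/11) → H(Y|X=0) = 0.84535
  X=1: P(X=1) = 10/39, P(Y|X=1) = (1/10, 9/10) → H(Y|X=1) = 0.46900
  X=2: P(X=2) = 6/13, P(Y|X=2) = (7/18, 11/18) → H(Y|X=2) = 0.96408
H(Y|X) = (11/39)·0.84535 + (10/39)·0.46900 + (6/13)·0.96408 = 0.8036 bits

H(X,Y) = -Σ_{x,y} P(x,y) log₂ P(x,y). Per-cell terms -P(x,y)·log₂P(x,y):
  X=0: 0.46880, 0.28465
  X=1: 0.13552, 0.48819
  X=2: 0.44478, 0.51502
Sum of the 6 terms: H(X,Y) = 2.3370 bits

Chain rule check:
  H(X) + H(Y|X) = 1.5333 + 0.8036 = 2.3369 bits
  H(X,Y) = 2.3370 bits
✓ Chain rule verified (Δ = 0.0001 is 4-dp rounding noise: each of the three values was rounded independently).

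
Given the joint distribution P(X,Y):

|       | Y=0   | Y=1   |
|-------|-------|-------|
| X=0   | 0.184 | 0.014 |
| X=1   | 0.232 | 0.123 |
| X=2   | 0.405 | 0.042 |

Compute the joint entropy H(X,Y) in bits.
2.1167 bits

H(X,Y) = -Σ_{x,y} P(x,y) log₂ P(x,y). Per-cell terms -P(x,y)·log₂P(x,y):
  X=0: 0.4494, 0.0862
  X=1: 0.4890, 0.3719
  X=2: 0.5281, 0.1921
Sum of the 6 terms: H(X,Y) = 2.1167 bits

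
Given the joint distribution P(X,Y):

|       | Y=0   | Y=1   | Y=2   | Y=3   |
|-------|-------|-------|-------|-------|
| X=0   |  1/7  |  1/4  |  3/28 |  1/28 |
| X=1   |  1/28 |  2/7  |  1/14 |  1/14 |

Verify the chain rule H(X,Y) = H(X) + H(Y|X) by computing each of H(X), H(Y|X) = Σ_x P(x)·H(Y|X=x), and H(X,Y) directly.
H(X) = 0.9963 bits, H(Y|X) = 1.6537 bits, H(X,Y) = 2.6500 bits

Marginal of X (row sums):
  P(X=0) = 1/7 + 1/4 + 3/28 + 1/28 = 15/28
  P(X=1) = 1/28 + 2/7 + 1/14 + 1/14 = 13/28
H(X) = -[(15/28)·log₂(15/28) + (13/28)·log₂(13/28)]
  = 0.48239 + 0.51392 = 0.9963 bits

H(Y|X) = Σ_x P(x)·H(Y|X=x):
  X=0: P(X=0) = 15/28, P(Y|X=0) = (4/15, 7/15, 1/5, 1/15) → H(Y|X=0) = 1.74647
  X=1: P(X=1) = 13/28, P(Y|X=1) = (1/13, 8/13, 2/13, 2/13) → H(Y|X=1) = 1.54659
H(Y|X) = (15/28)·1.74647 + (13/28)·1.54659 = 1.6537 bits

H(X,Y) = -Σ_{x,y} P(x,y) log₂ P(x,y). Per-cell terms -P(x,y)·log₂P(x,y):
  X=0: 0.40105, 0.50000, 0.34526, 0.17169
  X=1: 0.17169, 0.51639, 0.27195, 0.27195
Sum of the 8 terms: H(X,Y) = 2.6500 bits

Chain rule check:
  H(X) + H(Y|X) = 0.9963 + 1.6537 = 2.6500 bits
  H(X,Y) = 2.6500 bits
✓ Chain rule verified.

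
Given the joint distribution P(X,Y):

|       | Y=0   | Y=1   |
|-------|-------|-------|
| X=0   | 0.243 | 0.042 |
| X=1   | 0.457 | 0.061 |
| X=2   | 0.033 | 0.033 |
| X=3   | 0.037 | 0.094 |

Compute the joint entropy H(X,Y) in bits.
2.2719 bits

H(X,Y) = -Σ_{x,y} P(x,y) log₂ P(x,y). Per-cell terms -P(x,y)·log₂P(x,y):
  X=0: 0.49596, 0.19209
  X=1: 0.51629, 0.24614
  X=2: 0.16241, 0.16241
  X=3: 0.17598, 0.32065
Sum of the 8 terms: H(X,Y) = 2.2719 bits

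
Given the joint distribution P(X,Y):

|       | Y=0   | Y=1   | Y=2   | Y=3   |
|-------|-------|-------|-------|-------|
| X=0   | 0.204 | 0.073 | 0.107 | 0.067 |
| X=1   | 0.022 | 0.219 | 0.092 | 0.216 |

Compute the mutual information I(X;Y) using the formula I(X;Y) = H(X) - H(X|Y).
0.2305 bits

I(X;Y) = H(X) - H(X|Y)

Marginal of X (row sums):
  P(X=0) = 0.204 + 0.073 + 0.107 + 0.067 = 0.451
  P(X=1) = 0.022 + 0.219 + 0.092 + 0.216 = 0.549
H(X) = -[0.451·log₂(0.451) + 0.549·log₂(0.549)]
  = 0.5181 + 0.4750 = 0.9931 bits

Marginal of Y (column sums):
  P(Y=0) = 0.204 + 0.022 = 0.226
  P(Y=1) = 0.073 + 0.219 = 0.292
  P(Y=2) = 0.107 + 0.092 = 0.199
  P(Y=3) = 0.067 + 0.216 = 0.283
H(X|Y) = Σ_y P(y)·H(X|Y=y):
  Y=0: P(Y=0) = 0.226, P(X|Y=0) = (102/113, 11/113) → H(X|Y=0) = 0.4605
  Y=1: P(Y=1) = 0.292, P(X|Y=1) = (1/4, 3/4) → H(X|Y=1) = 0.8113
  Y=2: P(Y=2) = 0.199, P(X|Y=2) = (107/199, 92/199) → H(X|Y=2) = 0.9959
  Y=3: P(Y=3) = 0.283, P(X|Y=3) = (67/283, 216/283) → H(X|Y=3) = 0.7896
H(X|Y) = 0.226·0.4605 + 0.292·0.8113 + 0.199·0.9959 + 0.283·0.7896 = 0.7626 bits

I(X;Y) = H(X) - H(X|Y) = 0.9931 - 0.7626 = 0.2305 bits

Cross-check via I(X;Y) = H(X) + H(Y) - H(X,Y): computing H(Y) from the column sums and H(X,Y) from the 8 cells in the same way gives H(Y) = 1.9824 bits and H(X,Y) = 2.7450 bits, so
I(X;Y) = 0.9931 + 1.9824 - 2.7450 = 0.2305 bits ✓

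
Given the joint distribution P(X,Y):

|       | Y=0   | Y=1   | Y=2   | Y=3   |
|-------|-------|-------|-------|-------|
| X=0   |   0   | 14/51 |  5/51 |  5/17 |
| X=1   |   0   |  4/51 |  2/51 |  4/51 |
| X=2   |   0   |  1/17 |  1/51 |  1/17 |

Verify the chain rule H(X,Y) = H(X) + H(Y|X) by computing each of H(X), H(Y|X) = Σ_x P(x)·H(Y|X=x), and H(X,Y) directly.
H(X) = 1.2441 bits, H(Y|X) = 1.4670 bits, H(X,Y) = 2.7111 bits

Marginal of X (row sums):
  P(X=0) = 0 + 14/51 + 5/51 + 5/17 = 2/3
  P(X=1) = 0 + 4/51 + 2/51 + 4/51 = 10/51
  P(X=2) = 0 + 1/17 + 1/51 + 1/17 = 7/51
H(X) = -[(2/3)·log₂(2/3) + (10/51)·log₂(10/51) + (7/51)·log₂(7/51)]
  = 0.38998 + 0.46088 + 0.39324 = 1.2441 bits

H(Y|X) = Σ_x P(x)·H(Y|X=x):
  X=0: P(X=0) = 2/3, P(Y|X=0) = (0, 7/17, 5/34, 15/34) → H(Y|X=0) = 1.45464
  X=1: P(X=1) = 10/51, P(Y|X=1) = (0, 2/5, 1/5, 2/5) → H(Y|X=1) = 1.52193
  X=2: P(X=2) = 7/51, P(Y|X=2) = (0, 3/7, 1/7, 3/7) → H(Y|X=2) = 1.44882
H(Y|X) = (2/3)·1.45464 + (10/51)·1.52193 + (7/51)·1.44882 = 1.4670 bits

H(X,Y) = -Σ_{x,y} P(x,y) log₂ P(x,y). Per-cell terms -P(x,y)·log₂P(x,y):
  X=0: 0.00000, 0.51198, 0.32848, 0.51927
  X=1: 0.00000, 0.28803, 0.18323, 0.28803
  X=2: 0.00000, 0.24044, 0.11122, 0.24044
  (cells with P = 0 contribute 0)
Sum of the 12 terms: H(X,Y) = 2.7111 bits

Chain rule check:
  H(X) + H(Y|X) = 1.2441 + 1.4670 = 2.7111 bits
  H(X,Y) = 2.7111 bits
✓ Chain rule verified.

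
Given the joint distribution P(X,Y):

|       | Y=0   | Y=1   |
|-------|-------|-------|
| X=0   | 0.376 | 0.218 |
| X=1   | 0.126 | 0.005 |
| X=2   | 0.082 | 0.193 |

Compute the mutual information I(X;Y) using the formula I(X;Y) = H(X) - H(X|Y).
0.1439 bits

I(X;Y) = H(X) - H(X|Y)

Marginal of X (row sums):
  P(X=0) = 0.376 + 0.218 = 0.594
  P(X=1) = 0.126 + 0.005 = 0.131
  P(X=2) = 0.082 + 0.193 = 0.275
H(X) = -[0.594·log₂(0.594) + 0.131·log₂(0.131) + 0.275·log₂(0.275)]
  = 0.44637 + 0.38414 + 0.51219 = 1.34270 bits

Marginal of Y (column sums):
  P(Y=0) = 0.376 + 0.126 + 0.082 = 0.584
  P(Y=1) = 0.218 + 0.005 + 0.193 = 0.416
H(X|Y) = Σ_y P(y)·H(X|Y=y):
  Y=0: P(Y=0) = 0.584, P(X|Y=0) = (47/73, 63/292, 41/292) → H(X|Y=0) = 1.28403
  Y=1: P(Y=1) = 0.416, P(X|Y=1) = (109/208, 5/416, 193/416) → H(X|Y=1) = 1.07924
H(X|Y) = 0.584·1.28403 + 0.416·1.07924 = 1.19884 bits

I(X;Y) = H(X) - H(X|Y) = 1.34270 - 1.19884 = 0.1439 bits

Cross-check via I(X;Y) = H(X) + H(Y) - H(X,Y): computing H(Y) from the column sums and H(X,Y) from the 6 cells in the same way gives H(Y) = 0.97954 bits and H(X,Y) = 2.17838 bits, so
I(X;Y) = 1.34270 + 0.97954 - 2.17838 = 0.1439 bits ✓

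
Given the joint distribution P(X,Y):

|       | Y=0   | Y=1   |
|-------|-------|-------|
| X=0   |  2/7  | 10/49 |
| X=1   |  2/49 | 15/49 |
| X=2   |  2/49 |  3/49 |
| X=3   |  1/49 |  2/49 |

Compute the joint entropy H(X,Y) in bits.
2.4335 bits

H(X,Y) = -Σ_{x,y} P(x,y) log₂ P(x,y). Per-cell terms -P(x,y)·log₂P(x,y):
  X=0: 0.51639, 0.46791
  X=1: 0.18836, 0.52280
  X=2: 0.18836, 0.24672
  X=3: 0.11459, 0.18836
Sum of the 8 terms: H(X,Y) = 2.4335 bits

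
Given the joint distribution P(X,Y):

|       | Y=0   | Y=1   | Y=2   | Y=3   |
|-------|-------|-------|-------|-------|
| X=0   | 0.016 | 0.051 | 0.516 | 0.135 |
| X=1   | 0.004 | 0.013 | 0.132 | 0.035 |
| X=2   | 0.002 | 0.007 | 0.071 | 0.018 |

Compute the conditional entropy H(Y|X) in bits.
1.1876 bits

H(Y|X) = H(X,Y) - H(X)

H(X,Y) = -Σ_{x,y} P(x,y) log₂ P(x,y). Per-cell terms -P(x,y)·log₂P(x,y):
  X=0: 0.09545, 0.21896, 0.49255, 0.39001
  X=1: 0.03186, 0.08145, 0.38562, 0.16928
  X=2: 0.01793, 0.05011, 0.27094, 0.10433
Sum of the 12 terms: H(X,Y) = 2.3085 bits

Marginal of X (row sums):
  P(X=0) = 0.016 + 0.051 + 0.516 + 0.135 = 0.718
  P(X=1) = 0.004 + 0.013 + 0.132 + 0.035 = 0.184
  P(X=2) = 0.002 + 0.007 + 0.071 + 0.018 = 0.098
H(X) = -[0.718·log₂(0.718) + 0.184·log₂(0.184) + 0.098·log₂(0.098)]
  = 0.34316 + 0.44937 + 0.32841 = 1.1209 bits

H(Y|X) = H(X,Y) - H(X) = 2.3085 - 1.1209 = 1.1876 bits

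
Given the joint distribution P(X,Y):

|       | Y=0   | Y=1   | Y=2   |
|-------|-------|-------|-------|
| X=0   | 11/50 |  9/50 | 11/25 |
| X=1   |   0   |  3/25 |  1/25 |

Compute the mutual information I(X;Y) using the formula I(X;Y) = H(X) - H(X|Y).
0.1444 bits

I(X;Y) = H(X) - H(X|Y)

Marginal of X (row sums):
  P(X=0) = 11/50 + 9/50 + 11/25 = 21/25
  P(X=1) = 0 + 3/25 + 1/25 = 4/25
H(X) = -[(21/25)·log₂(21/25) + (4/25)·log₂(4/25)]
  = 0.2113 + 0.4230 = 0.6343 bits

Marginal of Y (column sums):
  P(Y=0) = 11/50 + 0 = 11/50
  P(Y=1) = 9/50 + 3/25 = 3/10
  P(Y=2) = 11/25 + 1/25 = 12/25
H(X|Y) = Σ_y P(y)·H(X|Y=y):
  Y=0: P(Y=0) = 11/50, P(X|Y=0) = (1, 0) → H(X|Y=0) = 0.0000
  Y=1: P(Y=1) = 3/10, P(X|Y=1) = (3/5, 2/5) → H(X|Y=1) = 0.9710
  Y=2: P(Y=2) = 12/25, P(X|Y=2) = (11/12, 1/12) → H(X|Y=2) = 0.4138
H(X|Y) = (11/50)·0.0000 + (3/10)·0.9710 + (12/25)·0.4138 = 0.4899 bits

I(X;Y) = H(X) - H(X|Y) = 0.6343 - 0.4899 = 0.1444 bits

Cross-check via I(X;Y) = H(X) + H(Y) - H(X,Y): computing H(Y) from the column sums and H(X,Y) from the 6 cells in the same way gives H(Y) = 1.5099 bits and H(X,Y) = 1.9998 bits, so
I(X;Y) = 0.6343 + 1.5099 - 1.9998 = 0.1444 bits ✓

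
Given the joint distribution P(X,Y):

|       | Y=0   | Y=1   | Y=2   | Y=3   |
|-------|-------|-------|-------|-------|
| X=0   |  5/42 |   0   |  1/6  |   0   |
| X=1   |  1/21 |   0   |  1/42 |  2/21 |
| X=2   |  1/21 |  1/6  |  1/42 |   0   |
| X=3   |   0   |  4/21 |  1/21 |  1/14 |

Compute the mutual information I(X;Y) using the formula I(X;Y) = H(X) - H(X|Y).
0.7455 bits

I(X;Y) = H(X) - H(X|Y)

Marginal of X (row sums):
  P(X=0) = 5/42 + 0 + 1/6 + 0 = 2/7
  P(X=1) = 1/21 + 0 + 1/42 + 2/21 = 1/6
  P(X=2) = 1/21 + 1/6 + 1/42 + 0 = 5/21
  P(X=3) = 0 + 4/21 + 1/21 + 1/14 = 13/42
H(X) = -[(2/7)·log₂(2/7) + (1/6)·log₂(1/6) + (5/21)·log₂(5/21) + (13/42)·log₂(13/42)]
  = 0.5164 + 0.4308 + 0.4929 + 0.5237 = 1.9638 bits

Marginal of Y (column sums):
  P(Y=0) = 5/42 + 1/21 + 1/21 + 0 = 3/14
  P(Y=1) = 0 + 0 + 1/6 + 4/21 = 5/14
  P(Y=2) = 1/6 + 1/42 + 1/42 + 1/21 = 11/42
  P(Y=3) = 0 + 2/21 + 0 + 1/14 = 1/6
H(X|Y) = Σ_y P(y)·H(X|Y=y):
  Y=0: P(Y=0) = 3/14, P(X|Y=0) = (5/9, 2/9, 2/9, 0) → H(X|Y=0) = 1.4355
  Y=1: P(Y=1) = 5/14, P(X|Y=1) = (0, 0, 7/15, 8/15) → H(X|Y=1) = 0.9968
  Y=2: P(Y=2) = 11/42, P(X|Y=2) = (7/11, 1/11, 1/11, 2/11) → H(X|Y=2) = 1.4911
  Y=3: P(Y=3) = 1/6, P(X|Y=3) = (0, 4/7, 0, 3/7) → H(X|Y=3) = 0.9852
H(X|Y) = (3/14)·1.4355 + (5/14)·0.9968 + (11/42)·1.4911 + (1/6)·0.9852 = 1.2183 bits

I(X;Y) = H(X) - H(X|Y) = 1.9638 - 1.2183 = 0.7455 bits

Cross-check via I(X;Y) = H(X) + H(Y) - H(X,Y): computing H(Y) from the column sums and H(X,Y) from the 16 cells in the same way gives H(Y) = 1.9438 bits and H(X,Y) = 3.1621 bits, so
I(X;Y) = 1.9638 + 1.9438 - 3.1621 = 0.7455 bits ✓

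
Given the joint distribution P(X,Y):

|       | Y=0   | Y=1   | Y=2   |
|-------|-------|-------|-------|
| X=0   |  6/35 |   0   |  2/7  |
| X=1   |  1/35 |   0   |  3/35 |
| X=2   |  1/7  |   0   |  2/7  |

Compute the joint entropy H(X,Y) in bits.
2.3203 bits

H(X,Y) = -Σ_{x,y} P(x,y) log₂ P(x,y). Per-cell terms -P(x,y)·log₂P(x,y):
  X=0: 0.436169, 0.000000, 0.516387
  X=1: 0.146551, 0.000000, 0.303799
  X=2: 0.401051, 0.000000, 0.516387
  (cells with P = 0 contribute 0)
Sum of the 9 terms: H(X,Y) = 2.3203 bits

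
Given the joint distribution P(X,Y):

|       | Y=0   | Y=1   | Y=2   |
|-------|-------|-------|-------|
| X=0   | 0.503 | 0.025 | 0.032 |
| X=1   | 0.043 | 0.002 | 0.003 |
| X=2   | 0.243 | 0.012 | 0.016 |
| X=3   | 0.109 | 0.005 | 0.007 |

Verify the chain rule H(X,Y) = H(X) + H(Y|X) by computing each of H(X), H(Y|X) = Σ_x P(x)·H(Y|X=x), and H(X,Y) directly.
H(X) = 1.5579 bits, H(Y|X) = 0.5759 bits, H(X,Y) = 2.1337 bits

Marginal of X (row sums):
  P(X=0) = 0.503 + 0.025 + 0.032 = 0.560
  P(X=1) = 0.043 + 0.002 + 0.003 = 0.048
  P(X=2) = 0.243 + 0.012 + 0.016 = 0.271
  P(X=3) = 0.109 + 0.005 + 0.007 = 0.121
H(X) = -[0.560·log₂(0.560) + 0.048·log₂(0.048) + 0.271·log₂(0.271) + 0.121·log₂(0.121)]
  = 0.4684 + 0.2103 + 0.5105 + 0.3687 = 1.5579 bits

H(Y|X) = Σ_x P(x)·H(Y|X=x):
  X=0: P(X=0) = 0.560, P(Y|X=0) = (503/560, 5/112, 2/35) → H(Y|X=0) = 0.5753
  X=1: P(X=1) = 0.048, P(Y|X=1) = (43/48, 1/24, 1/16) → H(Y|X=1) = 0.5832
  X=2: P(X=2) = 0.271, P(Y|X=2) = (243/271, 12/271, 16/271) → H(Y|X=2) = 0.5812
  X=3: P(X=3) = 0.121, P(Y|X=3) = (109/121, 5/121, 7/121) → H(Y|X=3) = 0.5635
H(Y|X) = 0.560·0.5753 + 0.048·0.5832 + 0.271·0.5812 + 0.121·0.5635 = 0.5759 bits

H(X,Y) = -Σ_{x,y} P(x,y) log₂ P(x,y). Per-cell terms -P(x,y)·log₂P(x,y):
  X=0: 0.4987, 0.1330, 0.1589
  X=1: 0.1952, 0.0179, 0.0251
  X=2: 0.4960, 0.0766, 0.0955
  X=3: 0.3485, 0.0382, 0.0501
Sum of the 12 terms: H(X,Y) = 2.1337 bits

Chain rule check:
  H(X) + H(Y|X) = 1.5579 + 0.5759 = 2.1338 bits
  H(X,Y) = 2.1337 bits
✓ Chain rule verified (Δ = 0.0001 is 4-dp rounding noise: each of the three values was rounded independently).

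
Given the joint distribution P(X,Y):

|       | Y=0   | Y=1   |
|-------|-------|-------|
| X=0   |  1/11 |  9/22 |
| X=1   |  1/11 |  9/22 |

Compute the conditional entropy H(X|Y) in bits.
1.0000 bits

H(X|Y) = H(X,Y) - H(Y)

H(X,Y) = -Σ_{x,y} P(x,y) log₂ P(x,y). Per-cell terms -P(x,y)·log₂P(x,y):
  X=0: 0.31449, 0.52753
  X=1: 0.31449, 0.52753
Sum of the 4 terms: H(X,Y) = 1.6840 bits

Marginal of Y (column sums):
  P(Y=0) = 1/11 + 1/11 = 2/11
  P(Y=1) = 9/22 + 9/22 = 9/11
H(Y) = -[(2/11)·log₂(2/11) + (9/11)·log₂(9/11)]
  = 0.44717 + 0.23687 = 0.6840 bits

H(X|Y) = H(X,Y) - H(Y) = 1.6840 - 0.6840 = 1.0000 bits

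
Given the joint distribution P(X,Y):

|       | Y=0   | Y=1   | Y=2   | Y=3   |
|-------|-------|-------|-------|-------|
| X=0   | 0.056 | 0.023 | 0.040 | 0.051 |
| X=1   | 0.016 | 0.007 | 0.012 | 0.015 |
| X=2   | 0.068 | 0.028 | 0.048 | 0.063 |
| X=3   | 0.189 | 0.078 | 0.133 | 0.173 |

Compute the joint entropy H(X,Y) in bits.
3.5118 bits

H(X,Y) = -Σ_{x,y} P(x,y) log₂ P(x,y). Per-cell terms -P(x,y)·log₂P(x,y):
  X=0: 0.23287, 0.12517, 0.18575, 0.21896
  X=1: 0.09545, 0.05011, 0.07657, 0.09088
  X=2: 0.26373, 0.14444, 0.21028, 0.25128
  X=3: 0.45427, 0.28707, 0.38710, 0.43789
Sum of the 16 terms: H(X,Y) = 3.5118 bits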